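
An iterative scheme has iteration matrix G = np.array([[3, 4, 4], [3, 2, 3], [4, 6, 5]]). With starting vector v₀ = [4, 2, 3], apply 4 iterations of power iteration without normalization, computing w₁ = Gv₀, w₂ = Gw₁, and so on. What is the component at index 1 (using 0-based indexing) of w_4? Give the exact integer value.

35555

w1 = Gv₀ = (3·4 + 4·2 + 4·3; 3·4 + 2·2 + 3·3; 4·4 + 6·2 + 5·3) = (32, 25, 43)
w2 = Gw1 = (3·32 + 4·25 + 4·43; 3·32 + 2·25 + 3·43; 4·32 + 6·25 + 5·43) = (368, 275, 493)
w3 = Gw2 = (4176, 3133, 5587)
w4 = Gw3 = (47408, 35555, 63437)
The requested component of w4 is 35555.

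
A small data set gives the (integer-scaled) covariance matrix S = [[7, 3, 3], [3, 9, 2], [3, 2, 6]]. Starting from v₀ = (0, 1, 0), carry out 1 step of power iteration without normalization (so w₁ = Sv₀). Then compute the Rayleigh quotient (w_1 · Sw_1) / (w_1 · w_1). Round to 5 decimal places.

w1 = Sv₀ = (3, 9, 2)
Sw1 = (54, 94, 39)
w1·Sw1 = 3·54 + 9·94 + 2·39 = 1086; w1·w1 = 3·3 + 9·9 + 2·2 = 94
λ ≈ 1086/94 = 11.55319

λ ≈ 11.55319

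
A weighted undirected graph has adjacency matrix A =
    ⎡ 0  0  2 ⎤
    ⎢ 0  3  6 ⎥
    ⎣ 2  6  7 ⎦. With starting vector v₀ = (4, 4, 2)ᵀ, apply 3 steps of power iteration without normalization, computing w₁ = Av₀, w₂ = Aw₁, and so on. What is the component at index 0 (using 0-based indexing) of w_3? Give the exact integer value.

w1 = Av₀ = (4, 24, 46)
w2 = Aw1 = (92, 348, 474)
w3 = Aw2 = (948, 3888, 5590)
The requested component of w3 is 948.

948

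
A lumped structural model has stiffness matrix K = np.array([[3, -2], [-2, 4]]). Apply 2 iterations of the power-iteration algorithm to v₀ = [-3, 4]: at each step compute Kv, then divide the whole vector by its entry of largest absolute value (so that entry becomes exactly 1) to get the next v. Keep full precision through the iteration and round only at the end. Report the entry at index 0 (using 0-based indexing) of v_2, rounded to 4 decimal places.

-0.7787

Kv0 = (-17.00000, 22.00000); divide by 22.00000 → v1 = (-0.77273, 1.00000)
Kv1 = (-4.31818, 5.54545); divide by 5.54545 → v2 = (-0.77869, 1.00000)
Requested entry of v2: -95/122 = -0.7787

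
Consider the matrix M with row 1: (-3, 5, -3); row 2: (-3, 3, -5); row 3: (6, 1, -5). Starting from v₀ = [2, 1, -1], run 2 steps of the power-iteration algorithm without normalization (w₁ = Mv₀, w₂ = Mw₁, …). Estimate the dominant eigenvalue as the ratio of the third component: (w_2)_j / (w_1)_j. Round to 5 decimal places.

-4.22222

w1 = Mv₀ = (2, 2, 18)
w2 = Mw1 = (-50, -90, -76)
Ratio at component: -76 / 18 = -4.22222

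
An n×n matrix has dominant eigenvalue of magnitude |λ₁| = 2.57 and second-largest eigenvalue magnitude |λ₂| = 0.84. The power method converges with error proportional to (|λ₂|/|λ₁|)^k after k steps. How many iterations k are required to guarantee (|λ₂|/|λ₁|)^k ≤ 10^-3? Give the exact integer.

7

|λ₂/λ₁| = 0.84/2.57 = 0.32685
Need k ≥ ln(10^-3) / ln(0.32685) = -6.9078 / -1.1183 ≈ 6.177
Smallest integer k satisfying the bound: 7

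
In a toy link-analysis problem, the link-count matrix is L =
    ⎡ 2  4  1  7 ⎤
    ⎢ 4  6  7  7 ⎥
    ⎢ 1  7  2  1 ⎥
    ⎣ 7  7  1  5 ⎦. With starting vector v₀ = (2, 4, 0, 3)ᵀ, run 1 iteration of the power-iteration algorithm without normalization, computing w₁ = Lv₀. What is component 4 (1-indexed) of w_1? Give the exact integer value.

57

w1 = Lv₀ = (2·2 + 4·4 + 1·0 + 7·3; 4·2 + 6·4 + 7·0 + 7·3; 1·2 + 7·4 + 2·0 + 1·3; 7·2 + 7·4 + 1·0 + 5·3) = (41, 53, 33, 57)
The requested component of w1 is 57.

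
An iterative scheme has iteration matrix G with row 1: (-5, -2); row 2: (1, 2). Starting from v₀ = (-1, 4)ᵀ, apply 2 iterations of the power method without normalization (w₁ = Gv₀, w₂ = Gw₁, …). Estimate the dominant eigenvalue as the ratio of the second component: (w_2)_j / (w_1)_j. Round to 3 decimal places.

1.571

w1 = Gv₀ = (-3, 7)
w2 = Gw1 = (1, 11)
Ratio at component: 11 / 7 = 1.571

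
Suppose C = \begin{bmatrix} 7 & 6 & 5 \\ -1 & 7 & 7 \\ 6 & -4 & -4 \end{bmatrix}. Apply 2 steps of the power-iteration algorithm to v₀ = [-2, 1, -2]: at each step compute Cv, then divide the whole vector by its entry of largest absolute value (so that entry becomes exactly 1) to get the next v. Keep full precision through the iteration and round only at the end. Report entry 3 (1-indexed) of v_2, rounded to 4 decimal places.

0.2857

Cv0 = (-18.00000, -5.00000, -8.00000); divide by -18.00000 → v1 = (1.00000, 0.27778, 0.44444)
Cv1 = (10.88889, 4.05556, 3.11111); divide by 10.88889 → v2 = (1.00000, 0.37245, 0.28571)
Requested entry of v2: -56/-196 = 0.2857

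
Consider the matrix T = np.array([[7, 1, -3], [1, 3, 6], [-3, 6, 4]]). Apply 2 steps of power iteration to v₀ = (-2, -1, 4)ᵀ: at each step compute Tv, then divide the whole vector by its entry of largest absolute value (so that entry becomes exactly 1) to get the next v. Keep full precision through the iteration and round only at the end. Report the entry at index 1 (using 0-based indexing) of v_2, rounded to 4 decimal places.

0.4865

Tv0 = (-27.00000, 19.00000, 16.00000); divide by -27.00000 → v1 = (1.00000, -0.70370, -0.59259)
Tv1 = (8.07407, -4.66667, -9.59259); divide by -9.59259 → v2 = (-0.84170, 0.48649, 1.00000)
Requested entry of v2: 126/259 = 0.4865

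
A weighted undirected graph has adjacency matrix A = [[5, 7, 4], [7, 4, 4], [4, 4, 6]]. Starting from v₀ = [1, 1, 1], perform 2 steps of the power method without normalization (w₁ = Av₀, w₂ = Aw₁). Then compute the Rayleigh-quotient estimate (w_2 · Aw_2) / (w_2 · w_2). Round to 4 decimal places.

λ ≈ 15.0501

w1 = Av₀ = (16, 15, 14)
w2 = Aw1 = (241, 228, 208)
Aw2 = (3633, 3431, 3124)
w2·Aw2 = 241·3633 + 228·3431 + 208·3124 = 2307613; w2·w2 = 241·241 + 228·228 + 208·208 = 153329
λ ≈ 2307613/153329 = 15.0501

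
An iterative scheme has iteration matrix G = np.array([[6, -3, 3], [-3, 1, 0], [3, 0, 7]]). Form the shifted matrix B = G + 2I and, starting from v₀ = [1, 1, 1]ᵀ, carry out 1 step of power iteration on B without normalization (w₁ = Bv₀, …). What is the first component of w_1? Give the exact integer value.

B = G + 2I has rows (8, -3, 3); (-3, 3, 0); (3, 0, 9)
w1 = Bv₀ = (8·1 + (-3)·1 + 3·1; (-3)·1 + 3·1 + 0·1; 3·1 + 0·1 + 9·1) = (8, 0, 12)
Requested component of w1: 8

8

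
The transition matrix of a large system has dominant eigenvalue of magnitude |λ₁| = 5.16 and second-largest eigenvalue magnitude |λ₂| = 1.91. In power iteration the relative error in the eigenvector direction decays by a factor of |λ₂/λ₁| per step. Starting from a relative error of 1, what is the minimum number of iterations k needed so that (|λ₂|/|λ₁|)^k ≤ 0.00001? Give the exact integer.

|λ₂/λ₁| = 1.91/5.16 = 0.37016
Need k ≥ ln(0.00001) / ln(0.37016) = -11.5129 / -0.9938 ≈ 11.584
Smallest integer k satisfying the bound: 12

12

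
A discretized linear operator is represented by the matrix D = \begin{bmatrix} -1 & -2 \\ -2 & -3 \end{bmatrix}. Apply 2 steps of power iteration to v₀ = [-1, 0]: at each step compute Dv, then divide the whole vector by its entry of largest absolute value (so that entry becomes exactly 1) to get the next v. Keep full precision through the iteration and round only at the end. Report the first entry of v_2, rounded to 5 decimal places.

Dv0 = (1.000000, 2.000000); divide by 2.000000 → v1 = (0.500000, 1.000000)
Dv1 = (-2.500000, -4.000000); divide by -4.000000 → v2 = (0.625000, 1.000000)
Requested entry of v2: -5/-8 = 0.62500

0.62500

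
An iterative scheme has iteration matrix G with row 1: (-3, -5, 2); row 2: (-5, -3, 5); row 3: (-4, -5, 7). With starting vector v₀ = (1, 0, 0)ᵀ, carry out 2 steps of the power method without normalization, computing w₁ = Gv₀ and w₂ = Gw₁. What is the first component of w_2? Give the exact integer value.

26

w1 = Gv₀ = (-3, -5, -4)
w2 = Gw1 = (26, 10, 9)
The requested component of w2 is 26.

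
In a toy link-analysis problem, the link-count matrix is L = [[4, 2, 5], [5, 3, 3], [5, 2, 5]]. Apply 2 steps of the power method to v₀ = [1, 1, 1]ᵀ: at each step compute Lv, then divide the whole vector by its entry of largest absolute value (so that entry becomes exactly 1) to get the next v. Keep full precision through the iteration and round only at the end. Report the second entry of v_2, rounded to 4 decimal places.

0.9051

Lv0 = (11.00000, 11.00000, 12.00000); divide by 12.00000 → v1 = (0.91667, 0.91667, 1.00000)
Lv1 = (10.50000, 10.33333, 11.41667); divide by 11.41667 → v2 = (0.91971, 0.90511, 1.00000)
Requested entry of v2: 124/137 = 0.9051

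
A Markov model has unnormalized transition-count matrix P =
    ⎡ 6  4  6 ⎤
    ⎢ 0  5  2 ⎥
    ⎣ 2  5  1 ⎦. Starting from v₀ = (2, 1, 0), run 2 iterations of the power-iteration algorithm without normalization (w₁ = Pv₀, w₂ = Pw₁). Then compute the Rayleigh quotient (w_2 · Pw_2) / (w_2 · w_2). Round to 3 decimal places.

λ ≈ 9.283

w1 = Pv₀ = (16, 5, 9)
w2 = Pw1 = (170, 43, 66)
Pw2 = (1588, 347, 621)
w2·Pw2 = 170·1588 + 43·347 + 66·621 = 325867; w2·w2 = 170·170 + 43·43 + 66·66 = 35105
λ ≈ 325867/35105 = 9.283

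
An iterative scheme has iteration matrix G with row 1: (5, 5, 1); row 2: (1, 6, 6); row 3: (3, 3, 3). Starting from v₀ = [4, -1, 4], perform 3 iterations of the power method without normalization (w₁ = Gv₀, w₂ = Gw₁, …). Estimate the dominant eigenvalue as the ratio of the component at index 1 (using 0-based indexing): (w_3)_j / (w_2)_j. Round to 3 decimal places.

10.845

w1 = Gv₀ = (5·4 + 5·(-1) + 1·4; 1·4 + 6·(-1) + 6·4; 3·4 + 3·(-1) + 3·4) = (19, 22, 21)
w2 = Gw1 = (5·19 + 5·22 + 1·21; 1·19 + 6·22 + 6·21; 3·19 + 3·22 + 3·21) = (226, 277, 186)
w3 = Gw2 = (2701, 3004, 2067)
Ratio at component: 3004 / 277 = 10.845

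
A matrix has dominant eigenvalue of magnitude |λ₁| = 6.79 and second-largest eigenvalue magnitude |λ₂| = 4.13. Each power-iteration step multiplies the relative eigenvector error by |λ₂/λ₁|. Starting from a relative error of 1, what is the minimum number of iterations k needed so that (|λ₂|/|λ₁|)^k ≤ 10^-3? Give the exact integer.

14

|λ₂/λ₁| = 4.13/6.79 = 0.60825
Need k ≥ ln(10^-3) / ln(0.60825) = -6.9078 / -0.4972 ≈ 13.894
Smallest integer k satisfying the bound: 14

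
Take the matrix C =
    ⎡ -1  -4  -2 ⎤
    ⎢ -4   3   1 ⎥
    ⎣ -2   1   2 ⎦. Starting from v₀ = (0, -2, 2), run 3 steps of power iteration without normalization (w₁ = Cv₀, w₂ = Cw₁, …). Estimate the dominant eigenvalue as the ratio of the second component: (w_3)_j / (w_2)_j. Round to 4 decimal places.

w1 = Cv₀ = ((-1)·0 + (-4)·(-2) + (-2)·2; (-4)·0 + 3·(-2) + 1·2; (-2)·0 + 1·(-2) + 2·2) = (4, -4, 2)
w2 = Cw1 = ((-1)·4 + (-4)·(-4) + (-2)·2; (-4)·4 + 3·(-4) + 1·2; (-2)·4 + 1·(-4) + 2·2) = (8, -26, -8)
w3 = Cw2 = (112, -118, -58)
Ratio at component: -118 / -26 = 4.5385

4.5385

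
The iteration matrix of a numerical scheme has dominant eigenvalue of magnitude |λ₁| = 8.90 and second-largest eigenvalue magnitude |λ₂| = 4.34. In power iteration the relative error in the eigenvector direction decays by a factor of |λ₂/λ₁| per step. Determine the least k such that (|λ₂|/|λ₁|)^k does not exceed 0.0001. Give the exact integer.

|λ₂/λ₁| = 4.34/8.90 = 0.48764
Need k ≥ ln(0.0001) / ln(0.48764) = -9.2103 / -0.7182 ≈ 12.825
Smallest integer k satisfying the bound: 13

13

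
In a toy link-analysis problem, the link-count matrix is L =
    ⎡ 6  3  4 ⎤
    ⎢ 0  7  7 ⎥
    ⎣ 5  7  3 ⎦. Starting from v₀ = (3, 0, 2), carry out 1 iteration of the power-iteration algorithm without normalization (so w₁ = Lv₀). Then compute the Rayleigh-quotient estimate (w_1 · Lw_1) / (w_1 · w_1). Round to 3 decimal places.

w1 = Lv₀ = (6·3 + 3·0 + 4·2; 0·3 + 7·0 + 7·2; 5·3 + 7·0 + 3·2) = (26, 14, 21)
Lw1 = (282, 245, 291)
w1·Lw1 = 26·282 + 14·245 + 21·291 = 16873; w1·w1 = 26·26 + 14·14 + 21·21 = 1313
λ ≈ 16873/1313 = 12.851

12.851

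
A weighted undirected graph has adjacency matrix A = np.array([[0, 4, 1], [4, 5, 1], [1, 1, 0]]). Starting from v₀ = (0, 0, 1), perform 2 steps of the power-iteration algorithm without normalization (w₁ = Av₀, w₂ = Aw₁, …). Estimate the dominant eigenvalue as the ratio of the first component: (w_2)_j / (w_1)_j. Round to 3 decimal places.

w1 = Av₀ = (0·0 + 4·0 + 1·1; 4·0 + 5·0 + 1·1; 1·0 + 1·0 + 0·1) = (1, 1, 0)
w2 = Aw1 = (0·1 + 4·1 + 1·0; 4·1 + 5·1 + 1·0; 1·1 + 1·1 + 0·0) = (4, 9, 2)
Ratio at component: 4 / 1 = 4.000

4.000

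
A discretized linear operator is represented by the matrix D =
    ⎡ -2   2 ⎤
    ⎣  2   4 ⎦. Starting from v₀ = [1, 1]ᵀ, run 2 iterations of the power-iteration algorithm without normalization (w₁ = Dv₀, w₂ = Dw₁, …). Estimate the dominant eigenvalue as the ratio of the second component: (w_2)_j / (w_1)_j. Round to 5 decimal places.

w1 = Dv₀ = ((-2)·1 + 2·1; 2·1 + 4·1) = (0, 6)
w2 = Dw1 = ((-2)·0 + 2·6; 2·0 + 4·6) = (12, 24)
Ratio at component: 24 / 6 = 4.00000

λ ≈ 4.00000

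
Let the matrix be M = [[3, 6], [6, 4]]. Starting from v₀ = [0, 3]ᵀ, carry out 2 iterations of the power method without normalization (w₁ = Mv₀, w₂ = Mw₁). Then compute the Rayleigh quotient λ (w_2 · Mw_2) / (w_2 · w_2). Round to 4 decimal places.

λ ≈ 9.4709

w1 = Mv₀ = (18, 12)
w2 = Mw1 = (126, 156)
Mw2 = (1314, 1380)
w2·Mw2 = 126·1314 + 156·1380 = 380844; w2·w2 = 126·126 + 156·156 = 40212
λ ≈ 380844/40212 = 9.4709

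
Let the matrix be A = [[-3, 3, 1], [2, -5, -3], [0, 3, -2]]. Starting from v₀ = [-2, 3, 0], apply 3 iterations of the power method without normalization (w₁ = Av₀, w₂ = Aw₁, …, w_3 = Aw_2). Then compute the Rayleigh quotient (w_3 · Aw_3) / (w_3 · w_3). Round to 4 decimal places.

λ ≈ -4.7139

w1 = Av₀ = ((-3)·(-2) + 3·3 + 1·0; 2·(-2) + (-5)·3 + (-3)·0; 0·(-2) + 3·3 + (-2)·0) = (15, -19, 9)
w2 = Aw1 = ((-3)·15 + 3·(-19) + 1·9; 2·15 + (-5)·(-19) + (-3)·9; 0·15 + 3·(-19) + (-2)·9) = (-93, 98, -75)
w3 = Aw2 = (498, -451, 444)
Aw3 = (-2403, 1919, -2241)
w3·Aw3 = 498·(-2403) + (-451)·1919 + 444·(-2241) = -3057167; w3·w3 = 498·498 + (-451)·(-451) + 444·444 = 648541
λ ≈ -3057167/648541 = -4.7139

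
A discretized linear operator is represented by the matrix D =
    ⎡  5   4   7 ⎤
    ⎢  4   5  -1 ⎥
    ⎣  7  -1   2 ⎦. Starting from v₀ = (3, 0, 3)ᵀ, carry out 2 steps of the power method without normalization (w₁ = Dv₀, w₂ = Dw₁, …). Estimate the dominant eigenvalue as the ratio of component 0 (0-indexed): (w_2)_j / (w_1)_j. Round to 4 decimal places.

11.2500

w1 = Dv₀ = (5·3 + 4·0 + 7·3; 4·3 + 5·0 + (-1)·3; 7·3 + (-1)·0 + 2·3) = (36, 9, 27)
w2 = Dw1 = (5·36 + 4·9 + 7·27; 4·36 + 5·9 + (-1)·27; 7·36 + (-1)·9 + 2·27) = (405, 162, 297)
Ratio at component: 405 / 36 = 11.2500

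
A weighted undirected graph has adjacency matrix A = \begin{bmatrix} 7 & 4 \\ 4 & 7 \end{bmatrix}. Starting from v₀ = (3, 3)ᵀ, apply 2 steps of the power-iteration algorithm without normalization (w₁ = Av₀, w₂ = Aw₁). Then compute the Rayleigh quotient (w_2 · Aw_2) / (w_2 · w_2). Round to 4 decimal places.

w1 = Av₀ = (33, 33)
w2 = Aw1 = (363, 363)
Aw2 = (3993, 3993)
w2·Aw2 = 363·3993 + 363·3993 = 2898918; w2·w2 = 363·363 + 363·363 = 263538
λ ≈ 2898918/263538 = 11.0000

λ ≈ 11.0000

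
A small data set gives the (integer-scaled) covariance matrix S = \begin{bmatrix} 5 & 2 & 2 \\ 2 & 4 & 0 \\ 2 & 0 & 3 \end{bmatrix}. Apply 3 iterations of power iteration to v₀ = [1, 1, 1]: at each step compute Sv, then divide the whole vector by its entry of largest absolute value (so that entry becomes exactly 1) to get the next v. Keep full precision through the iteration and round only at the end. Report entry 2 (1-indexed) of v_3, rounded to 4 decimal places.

Sv0 = (9.00000, 6.00000, 5.00000); divide by 9.00000 → v1 = (1.00000, 0.66667, 0.55556)
Sv1 = (7.44444, 4.66667, 3.66667); divide by 7.44444 → v2 = (1.00000, 0.62687, 0.49254)
Sv2 = (7.23881, 4.50746, 3.47761); divide by 7.23881 → v3 = (1.00000, 0.62268, 0.48041)
Requested entry of v3: 302/485 = 0.6227

0.6227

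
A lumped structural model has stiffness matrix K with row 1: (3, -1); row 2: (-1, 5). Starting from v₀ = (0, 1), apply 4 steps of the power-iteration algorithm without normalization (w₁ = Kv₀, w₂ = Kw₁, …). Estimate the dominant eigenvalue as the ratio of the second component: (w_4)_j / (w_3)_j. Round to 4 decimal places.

w1 = Kv₀ = (3·0 + (-1)·1; (-1)·0 + 5·1) = (-1, 5)
w2 = Kw1 = (3·(-1) + (-1)·5; (-1)·(-1) + 5·5) = (-8, 26)
w3 = Kw2 = (-50, 138)
w4 = Kw3 = (-288, 740)
Ratio at component: 740 / 138 = 5.3623

5.3623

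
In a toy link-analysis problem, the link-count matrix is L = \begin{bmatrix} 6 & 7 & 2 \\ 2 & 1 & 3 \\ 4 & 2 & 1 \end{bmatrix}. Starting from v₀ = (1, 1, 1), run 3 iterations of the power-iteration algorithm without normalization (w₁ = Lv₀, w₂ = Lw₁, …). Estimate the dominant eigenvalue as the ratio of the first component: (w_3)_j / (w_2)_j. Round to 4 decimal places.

λ ≈ 9.8151

w1 = Lv₀ = (6·1 + 7·1 + 2·1; 2·1 + 1·1 + 3·1; 4·1 + 2·1 + 1·1) = (15, 6, 7)
w2 = Lw1 = (6·15 + 7·6 + 2·7; 2·15 + 1·6 + 3·7; 4·15 + 2·6 + 1·7) = (146, 57, 79)
w3 = Lw2 = (1433, 586, 777)
Ratio at component: 1433 / 146 = 9.8151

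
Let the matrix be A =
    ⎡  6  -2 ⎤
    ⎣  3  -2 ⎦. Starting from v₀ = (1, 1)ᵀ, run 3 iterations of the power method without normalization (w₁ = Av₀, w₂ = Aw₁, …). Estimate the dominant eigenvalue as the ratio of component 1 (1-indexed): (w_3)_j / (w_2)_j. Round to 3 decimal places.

w1 = Av₀ = (4, 1)
w2 = Aw1 = (22, 10)
w3 = Aw2 = (112, 46)
Ratio at component: 112 / 22 = 5.091

λ ≈ 5.091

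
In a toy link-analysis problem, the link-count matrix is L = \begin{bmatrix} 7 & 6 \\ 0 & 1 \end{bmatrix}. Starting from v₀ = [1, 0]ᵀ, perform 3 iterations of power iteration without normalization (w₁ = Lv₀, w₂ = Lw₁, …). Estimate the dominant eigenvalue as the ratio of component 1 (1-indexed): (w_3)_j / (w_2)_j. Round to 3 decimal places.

w1 = Lv₀ = (7, 0)
w2 = Lw1 = (49, 0)
w3 = Lw2 = (343, 0)
Ratio at component: 343 / 49 = 7.000

7.000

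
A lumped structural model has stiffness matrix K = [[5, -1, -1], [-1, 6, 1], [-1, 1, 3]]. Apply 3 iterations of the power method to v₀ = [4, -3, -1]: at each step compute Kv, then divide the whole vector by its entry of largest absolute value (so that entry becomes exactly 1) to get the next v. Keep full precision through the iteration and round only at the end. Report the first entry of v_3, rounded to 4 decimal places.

-0.8035

Kv0 = (24.00000, -23.00000, -10.00000); divide by 24.00000 → v1 = (1.00000, -0.95833, -0.41667)
Kv1 = (6.37500, -7.16667, -3.20833); divide by -7.16667 → v2 = (-0.88953, 1.00000, 0.44767)
Kv2 = (-5.89535, 7.33721, 3.23256); divide by 7.33721 → v3 = (-0.80349, 1.00000, 0.44057)
Requested entry of v3: 1014/-1262 = -0.8035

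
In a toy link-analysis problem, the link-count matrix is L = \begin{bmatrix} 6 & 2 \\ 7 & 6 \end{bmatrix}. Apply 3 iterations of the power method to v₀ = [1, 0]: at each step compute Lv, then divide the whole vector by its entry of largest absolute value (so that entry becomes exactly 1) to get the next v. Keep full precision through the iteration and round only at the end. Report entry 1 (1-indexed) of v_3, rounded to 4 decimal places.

0.5480

Lv0 = (6.00000, 7.00000); divide by 7.00000 → v1 = (0.85714, 1.00000)
Lv1 = (7.14286, 12.00000); divide by 12.00000 → v2 = (0.59524, 1.00000)
Lv2 = (5.57143, 10.16667); divide by 10.16667 → v3 = (0.54801, 1.00000)
Requested entry of v3: 468/854 = 0.5480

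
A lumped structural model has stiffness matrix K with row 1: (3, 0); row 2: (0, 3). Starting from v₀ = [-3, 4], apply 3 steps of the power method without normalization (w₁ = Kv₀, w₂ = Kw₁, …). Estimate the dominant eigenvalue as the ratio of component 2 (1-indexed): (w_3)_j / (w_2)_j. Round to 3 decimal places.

w1 = Kv₀ = (-9, 12)
w2 = Kw1 = (-27, 36)
w3 = Kw2 = (-81, 108)
Ratio at component: 108 / 36 = 3.000

λ ≈ 3.000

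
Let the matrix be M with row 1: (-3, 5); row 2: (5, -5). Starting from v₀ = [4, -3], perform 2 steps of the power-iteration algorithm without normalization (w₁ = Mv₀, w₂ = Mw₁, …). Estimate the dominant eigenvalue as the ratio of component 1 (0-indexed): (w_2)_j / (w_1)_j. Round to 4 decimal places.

-8.8571

w1 = Mv₀ = ((-3)·4 + 5·(-3); 5·4 + (-5)·(-3)) = (-27, 35)
w2 = Mw1 = ((-3)·(-27) + 5·35; 5·(-27) + (-5)·35) = (256, -310)
Ratio at component: -310 / 35 = -8.8571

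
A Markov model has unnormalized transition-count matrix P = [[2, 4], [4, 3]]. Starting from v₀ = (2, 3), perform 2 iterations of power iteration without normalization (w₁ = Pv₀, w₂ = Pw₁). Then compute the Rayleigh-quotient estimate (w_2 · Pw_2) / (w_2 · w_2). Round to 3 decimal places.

6.531

w1 = Pv₀ = (2·2 + 4·3; 4·2 + 3·3) = (16, 17)
w2 = Pw1 = (2·16 + 4·17; 4·16 + 3·17) = (100, 115)
Pw2 = (660, 745)
w2·Pw2 = 100·660 + 115·745 = 151675; w2·w2 = 100·100 + 115·115 = 23225
λ ≈ 151675/23225 = 6.531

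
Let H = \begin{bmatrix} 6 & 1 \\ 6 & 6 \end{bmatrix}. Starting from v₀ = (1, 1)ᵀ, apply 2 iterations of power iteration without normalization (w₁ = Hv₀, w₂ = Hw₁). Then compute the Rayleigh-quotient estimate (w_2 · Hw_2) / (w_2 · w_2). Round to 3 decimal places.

w1 = Hv₀ = (6·1 + 1·1; 6·1 + 6·1) = (7, 12)
w2 = Hw1 = (6·7 + 1·12; 6·7 + 6·12) = (54, 114)
Hw2 = (438, 1008)
w2·Hw2 = 54·438 + 114·1008 = 138564; w2·w2 = 54·54 + 114·114 = 15912
λ ≈ 138564/15912 = 8.708

8.708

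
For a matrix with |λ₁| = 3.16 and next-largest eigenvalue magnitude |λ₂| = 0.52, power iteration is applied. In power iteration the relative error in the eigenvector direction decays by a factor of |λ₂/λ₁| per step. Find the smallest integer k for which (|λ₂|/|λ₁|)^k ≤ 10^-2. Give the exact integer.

3

|λ₂/λ₁| = 0.52/3.16 = 0.16456
Need k ≥ ln(10^-2) / ln(0.16456) = -4.6052 / -1.8045 ≈ 2.552
Smallest integer k satisfying the bound: 3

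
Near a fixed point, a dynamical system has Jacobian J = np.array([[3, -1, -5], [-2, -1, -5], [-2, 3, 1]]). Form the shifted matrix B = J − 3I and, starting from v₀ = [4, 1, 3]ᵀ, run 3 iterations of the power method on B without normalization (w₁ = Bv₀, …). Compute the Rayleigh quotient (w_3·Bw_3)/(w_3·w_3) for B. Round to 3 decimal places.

-2.542

B = J − 3I has rows (0, -1, -5); (-2, -4, -5); (-2, 3, -2)
w1 = Bv₀ = (-16, -27, -11)
w2 = Bw1 = (82, 195, -27)
w3 = Bw2 = (-60, -809, 475)
Bw3 = (-1566, 981, -3257)
w3·Bw3 = -2246744; w3·w3 = 883706; μ ≈ -2246744/883706 = -2.542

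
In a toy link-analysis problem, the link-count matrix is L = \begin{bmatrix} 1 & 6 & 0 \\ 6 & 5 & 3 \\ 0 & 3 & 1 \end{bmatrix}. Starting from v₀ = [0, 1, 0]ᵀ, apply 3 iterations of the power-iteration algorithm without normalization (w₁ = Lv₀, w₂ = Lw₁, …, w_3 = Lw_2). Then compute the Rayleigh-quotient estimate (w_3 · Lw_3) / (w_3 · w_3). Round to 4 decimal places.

w1 = Lv₀ = (6, 5, 3)
w2 = Lw1 = (36, 70, 18)
w3 = Lw2 = (456, 620, 228)
Lw3 = (4176, 6520, 2088)
w3·Lw3 = 456·4176 + 620·6520 + 228·2088 = 6422720; w3·w3 = 456·456 + 620·620 + 228·228 = 644320
λ ≈ 6422720/644320 = 9.9682

9.9682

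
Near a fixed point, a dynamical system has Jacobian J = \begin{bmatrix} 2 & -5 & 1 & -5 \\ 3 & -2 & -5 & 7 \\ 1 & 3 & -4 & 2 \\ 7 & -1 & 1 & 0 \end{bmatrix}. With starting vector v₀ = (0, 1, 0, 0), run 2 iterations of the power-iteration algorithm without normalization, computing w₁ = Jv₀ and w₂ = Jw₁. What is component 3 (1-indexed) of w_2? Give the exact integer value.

-25

w1 = Jv₀ = (2·0 + (-5)·1 + 1·0 + (-5)·0; 3·0 + (-2)·1 + (-5)·0 + 7·0; 1·0 + 3·1 + (-4)·0 + 2·0; 7·0 + (-1)·1 + 1·0 + 0·0) = (-5, -2, 3, -1)
w2 = Jw1 = (2·(-5) + (-5)·(-2) + 1·3 + (-5)·(-1); 3·(-5) + (-2)·(-2) + (-5)·3 + 7·(-1); 1·(-5) + 3·(-2) + (-4)·3 + 2·(-1); 7·(-5) + (-1)·(-2) + 1·3 + 0·(-1)) = (8, -33, -25, -30)
The requested component of w2 is -25.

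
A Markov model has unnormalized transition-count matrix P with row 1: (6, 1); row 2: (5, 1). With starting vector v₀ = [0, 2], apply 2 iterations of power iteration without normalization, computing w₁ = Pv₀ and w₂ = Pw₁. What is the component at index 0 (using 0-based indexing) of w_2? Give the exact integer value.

w1 = Pv₀ = (6·0 + 1·2; 5·0 + 1·2) = (2, 2)
w2 = Pw1 = (6·2 + 1·2; 5·2 + 1·2) = (14, 12)
The requested component of w2 is 14.

14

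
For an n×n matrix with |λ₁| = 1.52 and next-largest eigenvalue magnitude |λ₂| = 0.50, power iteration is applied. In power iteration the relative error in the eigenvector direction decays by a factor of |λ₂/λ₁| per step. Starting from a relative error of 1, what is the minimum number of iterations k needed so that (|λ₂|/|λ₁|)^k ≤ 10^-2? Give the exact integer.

5

|λ₂/λ₁| = 0.50/1.52 = 0.32895
Need k ≥ ln(10^-2) / ln(0.32895) = -4.6052 / -1.1119 ≈ 4.142
Smallest integer k satisfying the bound: 5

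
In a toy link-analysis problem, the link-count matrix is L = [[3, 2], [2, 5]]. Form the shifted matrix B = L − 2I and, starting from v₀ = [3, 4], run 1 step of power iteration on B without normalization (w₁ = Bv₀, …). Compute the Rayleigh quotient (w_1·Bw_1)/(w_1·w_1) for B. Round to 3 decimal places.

μ ≈ 4.236

B = L − 2I has rows (1, 2); (2, 3)
w1 = Bv₀ = (11, 18)
Bw1 = (47, 76)
w1·Bw1 = 1885; w1·w1 = 445; μ ≈ 1885/445 = 4.236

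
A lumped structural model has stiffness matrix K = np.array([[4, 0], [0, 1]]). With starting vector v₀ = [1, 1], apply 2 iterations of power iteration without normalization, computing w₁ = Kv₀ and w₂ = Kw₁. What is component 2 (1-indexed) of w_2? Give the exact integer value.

1

w1 = Kv₀ = (4, 1)
w2 = Kw1 = (16, 1)
The requested component of w2 is 1.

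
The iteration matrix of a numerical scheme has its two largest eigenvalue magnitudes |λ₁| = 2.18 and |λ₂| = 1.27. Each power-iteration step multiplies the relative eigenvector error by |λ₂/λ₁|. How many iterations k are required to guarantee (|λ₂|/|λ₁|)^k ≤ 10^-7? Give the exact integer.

|λ₂/λ₁| = 1.27/2.18 = 0.58257
Need k ≥ ln(10^-7) / ln(0.58257) = -16.1181 / -0.5403 ≈ 29.831
Smallest integer k satisfying the bound: 30

30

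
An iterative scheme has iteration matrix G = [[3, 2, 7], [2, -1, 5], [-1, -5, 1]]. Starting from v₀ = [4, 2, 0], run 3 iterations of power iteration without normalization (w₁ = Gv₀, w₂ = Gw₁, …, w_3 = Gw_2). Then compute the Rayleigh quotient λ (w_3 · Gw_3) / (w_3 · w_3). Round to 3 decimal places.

w1 = Gv₀ = (16, 6, -14)
w2 = Gw1 = (-38, -44, -60)
w3 = Gw2 = (-622, -332, 198)
Gw3 = (-1144, 78, 2480)
w3·Gw3 = (-622)·(-1144) + (-332)·78 + 198·2480 = 1176712; w3·w3 = (-622)·(-622) + (-332)·(-332) + 198·198 = 536312
λ ≈ 1176712/536312 = 2.194

λ ≈ 2.194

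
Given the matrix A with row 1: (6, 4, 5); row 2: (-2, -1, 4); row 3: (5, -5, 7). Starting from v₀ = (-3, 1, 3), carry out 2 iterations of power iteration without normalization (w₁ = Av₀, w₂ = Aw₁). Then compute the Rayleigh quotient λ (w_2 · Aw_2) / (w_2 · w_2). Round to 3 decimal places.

1.135

w1 = Av₀ = (1, 17, 1)
w2 = Aw1 = (79, -15, -73)
Aw2 = (49, -435, -41)
w2·Aw2 = 79·49 + (-15)·(-435) + (-73)·(-41) = 13389; w2·w2 = 79·79 + (-15)·(-15) + (-73)·(-73) = 11795
λ ≈ 13389/11795 = 1.135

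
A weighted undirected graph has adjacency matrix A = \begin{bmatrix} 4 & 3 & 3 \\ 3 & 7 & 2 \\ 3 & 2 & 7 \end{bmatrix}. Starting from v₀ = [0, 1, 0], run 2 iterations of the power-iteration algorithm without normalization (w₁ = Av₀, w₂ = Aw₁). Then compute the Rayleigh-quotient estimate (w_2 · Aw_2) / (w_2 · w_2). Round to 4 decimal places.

λ ≈ 11.1252

w1 = Av₀ = (3, 7, 2)
w2 = Aw1 = (39, 62, 37)
Aw2 = (453, 625, 500)
w2·Aw2 = 39·453 + 62·625 + 37·500 = 74917; w2·w2 = 39·39 + 62·62 + 37·37 = 6734
λ ≈ 74917/6734 = 11.1252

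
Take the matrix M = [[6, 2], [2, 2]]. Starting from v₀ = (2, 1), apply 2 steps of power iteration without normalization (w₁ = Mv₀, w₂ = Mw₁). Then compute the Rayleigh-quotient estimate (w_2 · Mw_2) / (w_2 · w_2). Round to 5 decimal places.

w1 = Mv₀ = (6·2 + 2·1; 2·2 + 2·1) = (14, 6)
w2 = Mw1 = (6·14 + 2·6; 2·14 + 2·6) = (96, 40)
Mw2 = (656, 272)
w2·Mw2 = 96·656 + 40·272 = 73856; w2·w2 = 96·96 + 40·40 = 10816
λ ≈ 73856/10816 = 6.82840

λ ≈ 6.82840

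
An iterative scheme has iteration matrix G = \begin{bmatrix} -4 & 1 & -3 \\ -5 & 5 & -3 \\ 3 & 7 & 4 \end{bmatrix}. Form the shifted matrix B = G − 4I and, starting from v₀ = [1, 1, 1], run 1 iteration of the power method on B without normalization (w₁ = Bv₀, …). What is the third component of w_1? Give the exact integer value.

10

B = G − 4I has rows (-8, 1, -3); (-5, 1, -3); (3, 7, 0)
w1 = Bv₀ = ((-8)·1 + 1·1 + (-3)·1; (-5)·1 + 1·1 + (-3)·1; 3·1 + 7·1 + 0·1) = (-10, -7, 10)
Requested component of w1: 10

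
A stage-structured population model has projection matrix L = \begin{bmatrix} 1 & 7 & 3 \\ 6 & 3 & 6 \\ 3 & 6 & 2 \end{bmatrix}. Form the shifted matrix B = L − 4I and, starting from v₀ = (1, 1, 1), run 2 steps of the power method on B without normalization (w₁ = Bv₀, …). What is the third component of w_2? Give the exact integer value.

73

B = L − 4I has rows (-3, 7, 3); (6, -1, 6); (3, 6, -2)
w1 = Bv₀ = (7, 11, 7)
w2 = Bw1 = (77, 73, 73)
Requested component of w2: 73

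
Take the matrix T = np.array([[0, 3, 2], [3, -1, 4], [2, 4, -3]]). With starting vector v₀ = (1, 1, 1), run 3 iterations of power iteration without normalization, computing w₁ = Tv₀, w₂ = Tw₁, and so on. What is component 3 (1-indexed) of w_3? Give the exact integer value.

57

w1 = Tv₀ = (0·1 + 3·1 + 2·1; 3·1 + (-1)·1 + 4·1; 2·1 + 4·1 + (-3)·1) = (5, 6, 3)
w2 = Tw1 = (0·5 + 3·6 + 2·3; 3·5 + (-1)·6 + 4·3; 2·5 + 4·6 + (-3)·3) = (24, 21, 25)
w3 = Tw2 = (113, 151, 57)
The requested component of w3 is 57.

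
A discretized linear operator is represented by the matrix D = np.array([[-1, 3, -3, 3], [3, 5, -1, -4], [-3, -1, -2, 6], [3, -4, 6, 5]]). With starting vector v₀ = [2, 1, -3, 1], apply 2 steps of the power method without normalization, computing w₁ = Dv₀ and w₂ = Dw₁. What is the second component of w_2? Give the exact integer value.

w1 = Dv₀ = ((-1)·2 + 3·1 + (-3)·(-3) + 3·1; 3·2 + 5·1 + (-1)·(-3) + (-4)·1; (-3)·2 + (-1)·1 + (-2)·(-3) + 6·1; 3·2 + (-4)·1 + 6·(-3) + 5·1) = (13, 10, 5, -11)
w2 = Dw1 = ((-1)·13 + 3·10 + (-3)·5 + 3·(-11); 3·13 + 5·10 + (-1)·5 + (-4)·(-11); (-3)·13 + (-1)·10 + (-2)·5 + 6·(-11); 3·13 + (-4)·10 + 6·5 + 5·(-11)) = (-31, 128, -125, -26)
The requested component of w2 is 128.

128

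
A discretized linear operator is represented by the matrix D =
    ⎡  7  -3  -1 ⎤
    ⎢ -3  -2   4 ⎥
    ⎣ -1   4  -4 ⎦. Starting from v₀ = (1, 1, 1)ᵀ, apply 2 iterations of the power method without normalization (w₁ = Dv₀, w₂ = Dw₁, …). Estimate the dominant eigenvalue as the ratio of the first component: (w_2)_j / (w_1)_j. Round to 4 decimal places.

w1 = Dv₀ = (7·1 + (-3)·1 + (-1)·1; (-3)·1 + (-2)·1 + 4·1; (-1)·1 + 4·1 + (-4)·1) = (3, -1, -1)
w2 = Dw1 = (7·3 + (-3)·(-1) + (-1)·(-1); (-3)·3 + (-2)·(-1) + 4·(-1); (-1)·3 + 4·(-1) + (-4)·(-1)) = (25, -11, -3)
Ratio at component: 25 / 3 = 8.3333

8.3333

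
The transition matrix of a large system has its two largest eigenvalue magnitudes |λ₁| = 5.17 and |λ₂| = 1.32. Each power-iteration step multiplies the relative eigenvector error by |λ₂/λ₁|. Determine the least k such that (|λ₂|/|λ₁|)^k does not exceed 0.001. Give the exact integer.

6

|λ₂/λ₁| = 1.32/5.17 = 0.25532
Need k ≥ ln(0.001) / ln(0.25532) = -6.9078 / -1.3652 ≈ 5.060
Smallest integer k satisfying the bound: 6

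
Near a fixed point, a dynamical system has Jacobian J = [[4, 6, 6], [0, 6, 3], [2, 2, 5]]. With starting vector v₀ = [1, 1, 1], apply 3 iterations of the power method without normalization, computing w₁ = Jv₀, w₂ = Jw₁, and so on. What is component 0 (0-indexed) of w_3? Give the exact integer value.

w1 = Jv₀ = (16, 9, 9)
w2 = Jw1 = (172, 81, 95)
w3 = Jw2 = (1744, 771, 981)
The requested component of w3 is 1744.

1744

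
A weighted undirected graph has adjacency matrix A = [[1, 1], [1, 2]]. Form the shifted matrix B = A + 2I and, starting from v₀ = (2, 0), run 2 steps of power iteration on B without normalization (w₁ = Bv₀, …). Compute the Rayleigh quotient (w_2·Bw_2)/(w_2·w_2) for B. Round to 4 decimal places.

μ ≈ 4.2685

B = A + 2I has rows (3, 1); (1, 4)
w1 = Bv₀ = (3·2 + 1·0; 1·2 + 4·0) = (6, 2)
w2 = Bw1 = (3·6 + 1·2; 1·6 + 4·2) = (20, 14)
Bw2 = (74, 76)
w2·Bw2 = 2544; w2·w2 = 596; μ ≈ 2544/596 = 4.2685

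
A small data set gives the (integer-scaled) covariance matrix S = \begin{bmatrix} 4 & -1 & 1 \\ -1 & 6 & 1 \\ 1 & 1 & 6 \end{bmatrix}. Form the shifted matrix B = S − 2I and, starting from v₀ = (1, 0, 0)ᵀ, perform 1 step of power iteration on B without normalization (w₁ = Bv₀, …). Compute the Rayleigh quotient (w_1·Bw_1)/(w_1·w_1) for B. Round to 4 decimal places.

3.6667

B = S − 2I has rows (2, -1, 1); (-1, 4, 1); (1, 1, 4)
w1 = Bv₀ = (2, -1, 1)
Bw1 = (6, -5, 5)
w1·Bw1 = 22; w1·w1 = 6; μ ≈ 22/6 = 3.6667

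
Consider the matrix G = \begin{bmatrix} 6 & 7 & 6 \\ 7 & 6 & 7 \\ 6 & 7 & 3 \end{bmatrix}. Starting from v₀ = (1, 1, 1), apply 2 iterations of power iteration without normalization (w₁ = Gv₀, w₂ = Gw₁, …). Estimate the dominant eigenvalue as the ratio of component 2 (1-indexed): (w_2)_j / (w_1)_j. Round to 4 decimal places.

w1 = Gv₀ = (6·1 + 7·1 + 6·1; 7·1 + 6·1 + 7·1; 6·1 + 7·1 + 3·1) = (19, 20, 16)
w2 = Gw1 = (6·19 + 7·20 + 6·16; 7·19 + 6·20 + 7·16; 6·19 + 7·20 + 3·16) = (350, 365, 302)
Ratio at component: 365 / 20 = 18.2500

18.2500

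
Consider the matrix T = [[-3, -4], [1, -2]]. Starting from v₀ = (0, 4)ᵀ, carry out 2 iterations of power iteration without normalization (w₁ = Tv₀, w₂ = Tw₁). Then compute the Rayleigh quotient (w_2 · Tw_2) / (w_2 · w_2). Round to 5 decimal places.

λ ≈ -3.00000

w1 = Tv₀ = ((-3)·0 + (-4)·4; 1·0 + (-2)·4) = (-16, -8)
w2 = Tw1 = ((-3)·(-16) + (-4)·(-8); 1·(-16) + (-2)·(-8)) = (80, 0)
Tw2 = (-240, 80)
w2·Tw2 = 80·(-240) + 0·80 = -19200; w2·w2 = 80·80 + 0·0 = 6400
λ ≈ -19200/6400 = -3.00000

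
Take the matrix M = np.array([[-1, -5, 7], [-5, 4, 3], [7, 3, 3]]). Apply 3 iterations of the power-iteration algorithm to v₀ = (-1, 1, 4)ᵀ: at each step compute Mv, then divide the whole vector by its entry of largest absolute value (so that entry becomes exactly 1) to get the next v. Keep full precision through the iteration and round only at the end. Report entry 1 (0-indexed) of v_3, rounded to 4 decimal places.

0.5641

Mv0 = (24.00000, 21.00000, 8.00000); divide by 24.00000 → v1 = (1.00000, 0.87500, 0.33333)
Mv1 = (-3.04167, -0.50000, 10.62500); divide by 10.62500 → v2 = (-0.28627, -0.04706, 1.00000)
Mv2 = (7.52157, 4.24314, 0.85490); divide by 7.52157 → v3 = (1.00000, 0.56413, 0.11366)
Requested entry of v3: 1082/1918 = 0.5641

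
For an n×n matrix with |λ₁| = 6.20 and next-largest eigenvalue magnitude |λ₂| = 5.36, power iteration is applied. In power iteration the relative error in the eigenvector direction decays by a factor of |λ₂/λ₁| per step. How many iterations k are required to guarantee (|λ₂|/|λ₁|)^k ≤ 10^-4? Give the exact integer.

|λ₂/λ₁| = 5.36/6.20 = 0.86452
Need k ≥ ln(10^-4) / ln(0.86452) = -9.2103 / -0.1456 ≈ 63.264
Smallest integer k satisfying the bound: 64

64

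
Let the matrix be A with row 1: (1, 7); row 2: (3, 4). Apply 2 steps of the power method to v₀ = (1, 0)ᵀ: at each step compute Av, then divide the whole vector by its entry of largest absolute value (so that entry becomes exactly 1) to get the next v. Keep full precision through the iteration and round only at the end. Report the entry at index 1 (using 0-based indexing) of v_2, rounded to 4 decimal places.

0.6818

Av0 = (1.00000, 3.00000); divide by 3.00000 → v1 = (0.33333, 1.00000)
Av1 = (7.33333, 5.00000); divide by 7.33333 → v2 = (1.00000, 0.68182)
Requested entry of v2: 15/22 = 0.6818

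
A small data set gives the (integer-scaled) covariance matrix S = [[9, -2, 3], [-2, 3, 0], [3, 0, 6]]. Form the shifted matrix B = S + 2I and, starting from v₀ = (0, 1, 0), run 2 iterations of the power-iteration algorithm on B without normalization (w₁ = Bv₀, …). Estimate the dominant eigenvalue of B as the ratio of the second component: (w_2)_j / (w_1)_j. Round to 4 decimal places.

B = S + 2I has rows (11, -2, 3); (-2, 5, 0); (3, 0, 8)
w1 = Bv₀ = (-2, 5, 0)
w2 = Bw1 = (-32, 29, -6)
Ratio: 29/5 = 5.8000

5.8000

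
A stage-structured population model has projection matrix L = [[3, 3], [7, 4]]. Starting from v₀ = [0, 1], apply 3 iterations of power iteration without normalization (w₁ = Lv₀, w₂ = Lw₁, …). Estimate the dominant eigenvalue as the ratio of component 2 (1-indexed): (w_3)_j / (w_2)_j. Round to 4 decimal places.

w1 = Lv₀ = (3·0 + 3·1; 7·0 + 4·1) = (3, 4)
w2 = Lw1 = (3·3 + 3·4; 7·3 + 4·4) = (21, 37)
w3 = Lw2 = (174, 295)
Ratio at component: 295 / 37 = 7.9730

7.9730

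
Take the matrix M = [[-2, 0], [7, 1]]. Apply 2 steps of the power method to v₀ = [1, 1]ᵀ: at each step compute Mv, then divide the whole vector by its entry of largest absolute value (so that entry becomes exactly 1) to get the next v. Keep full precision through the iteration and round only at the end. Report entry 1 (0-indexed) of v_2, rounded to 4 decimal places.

1.0000

Mv0 = (-2.00000, 8.00000); divide by 8.00000 → v1 = (-0.25000, 1.00000)
Mv1 = (0.50000, -0.75000); divide by -0.75000 → v2 = (-0.66667, 1.00000)
Requested entry of v2: -6/-6 = 1.0000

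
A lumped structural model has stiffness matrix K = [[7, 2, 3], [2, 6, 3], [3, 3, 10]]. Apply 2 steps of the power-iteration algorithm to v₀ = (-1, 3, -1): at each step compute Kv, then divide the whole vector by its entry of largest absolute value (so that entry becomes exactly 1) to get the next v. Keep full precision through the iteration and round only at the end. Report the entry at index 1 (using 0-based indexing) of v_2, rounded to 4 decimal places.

1.0000

Kv0 = (-4.00000, 13.00000, -4.00000); divide by 13.00000 → v1 = (-0.30769, 1.00000, -0.30769)
Kv1 = (-1.07692, 4.46154, -1.00000); divide by 4.46154 → v2 = (-0.24138, 1.00000, -0.22414)
Requested entry of v2: 58/58 = 1.0000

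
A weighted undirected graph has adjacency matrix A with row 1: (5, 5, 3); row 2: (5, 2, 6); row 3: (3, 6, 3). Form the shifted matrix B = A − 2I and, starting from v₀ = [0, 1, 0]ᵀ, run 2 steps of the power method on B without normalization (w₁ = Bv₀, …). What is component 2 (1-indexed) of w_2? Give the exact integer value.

61

B = A − 2I has rows (3, 5, 3); (5, 0, 6); (3, 6, 1)
w1 = Bv₀ = (3·0 + 5·1 + 3·0; 5·0 + 0·1 + 6·0; 3·0 + 6·1 + 1·0) = (5, 0, 6)
w2 = Bw1 = (3·5 + 5·0 + 3·6; 5·5 + 0·0 + 6·6; 3·5 + 6·0 + 1·6) = (33, 61, 21)
Requested component of w2: 61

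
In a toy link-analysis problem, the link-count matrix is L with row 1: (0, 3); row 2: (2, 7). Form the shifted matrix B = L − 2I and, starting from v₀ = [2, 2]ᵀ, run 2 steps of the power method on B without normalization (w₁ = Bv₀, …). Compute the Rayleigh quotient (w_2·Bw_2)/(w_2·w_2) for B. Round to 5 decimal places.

B = L − 2I has rows (-2, 3); (2, 5)
w1 = Bv₀ = (2, 14)
w2 = Bw1 = (38, 74)
Bw2 = (146, 446)
w2·Bw2 = 38552; w2·w2 = 6920; μ ≈ 38552/6920 = 5.57110

5.57110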